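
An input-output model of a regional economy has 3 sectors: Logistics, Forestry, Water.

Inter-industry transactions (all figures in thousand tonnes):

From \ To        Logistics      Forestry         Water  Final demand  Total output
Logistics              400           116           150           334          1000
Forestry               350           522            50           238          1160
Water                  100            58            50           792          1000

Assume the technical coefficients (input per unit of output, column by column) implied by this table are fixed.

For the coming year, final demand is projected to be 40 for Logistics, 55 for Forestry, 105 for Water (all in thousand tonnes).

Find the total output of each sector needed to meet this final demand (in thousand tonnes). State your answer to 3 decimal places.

Technical coefficients a_ij = z_ij / X_j:
  a_11 = 400/1000 = 0.40, a_21 = 350/1000 = 0.35, a_31 = 100/1000 = 0.10
  a_12 = 116/1160 = 0.10, a_22 = 522/1160 = 0.45, a_32 = 58/1160 = 0.05
  a_13 = 150/1000 = 0.15, a_23 = 50/1000 = 0.05, a_33 = 50/1000 = 0.05
I − A =
  [   0.60    -0.10    -0.15]
  [  -0.35     0.55    -0.05]
  [  -0.10    -0.05     0.95]
Cofactors of I−A, C_ij = (−1)^(i+j)·(minor ij) (rows/columns in the sector order above):
  C_11 = (0.55)(0.95) − (-0.05)(-0.05) = 0.5200
  C_12 = −[(-0.35)(0.95) − (-0.05)(-0.10)] = 0.3375
  C_13 = (-0.35)(-0.05) − (0.55)(-0.10) = 0.0725
  C_21 = −[(-0.10)(0.95) − (-0.15)(-0.05)] = 0.1025
  C_22 = (0.60)(0.95) − (-0.15)(-0.10) = 0.5550
  C_23 = −[(0.60)(-0.05) − (-0.10)(-0.10)] = 0.0400
  C_31 = (-0.10)(-0.05) − (-0.15)(0.55) = 0.0875
  C_32 = −[(0.60)(-0.05) − (-0.15)(-0.35)] = 0.0825
  C_33 = (0.60)(0.55) − (-0.10)(-0.35) = 0.2950
det(I−A) = Σ_j (I−A)_1j·C_1j = (0.60)(0.5200) + (-0.10)(0.3375) + (-0.15)(0.0725) = 0.267375
adj(I−A) = Cᵀ =
  [ 0.5200   0.1025   0.0875]
  [ 0.3375   0.5550   0.0825]
  [ 0.0725   0.0400   0.2950]
(I − A)⁻¹ = adj(I−A) / det(I−A) ≈
  [   1.9448     0.3834     0.3273]
  [   1.2623     2.0757     0.3086]
  [   0.2712     0.1496     1.1033]
x = (I − A)⁻¹ d = adj(I−A)·d / det(I−A), with det(I−A) = 0.267375:
  x_1 = (0.5200·40 + 0.1025·55 + 0.0875·105) / 0.267375 = 35.625 / 0.267375 ≈ 133.240
  x_2 = (0.3375·40 + 0.5550·55 + 0.0825·105) / 0.267375 = 52.6875 / 0.267375 ≈ 197.055
  x_3 = (0.0725·40 + 0.0400·55 + 0.2950·105) / 0.267375 = 36.075 / 0.267375 ≈ 134.923

x_1 = 133.240, x_2 = 197.055, x_3 = 134.923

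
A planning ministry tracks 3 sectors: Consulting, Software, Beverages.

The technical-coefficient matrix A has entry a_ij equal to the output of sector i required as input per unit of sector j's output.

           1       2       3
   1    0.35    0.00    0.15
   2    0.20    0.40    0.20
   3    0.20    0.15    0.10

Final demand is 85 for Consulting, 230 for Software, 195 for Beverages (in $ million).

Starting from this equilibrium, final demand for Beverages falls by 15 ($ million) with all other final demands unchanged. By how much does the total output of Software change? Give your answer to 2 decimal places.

I − A =
  [   0.65     0.00    -0.15]
  [  -0.20     0.60    -0.20]
  [  -0.20    -0.15     0.90]
Cofactors of I−A, C_ij = (−1)^(i+j)·(minor ij) (rows/columns in the sector order above):
  C_11 = (0.60)(0.90) − (-0.20)(-0.15) = 0.5100
  C_12 = −[(-0.20)(0.90) − (-0.20)(-0.20)] = 0.2200
  C_13 = (-0.20)(-0.15) − (0.60)(-0.20) = 0.1500
  C_21 = −[(0.00)(0.90) − (-0.15)(-0.15)] = 0.0225
  C_22 = (0.65)(0.90) − (-0.15)(-0.20) = 0.5550
  C_23 = −[(0.65)(-0.15) − (0.00)(-0.20)] = 0.0975
  C_31 = (0.00)(-0.20) − (-0.15)(0.60) = 0.0900
  C_32 = −[(0.65)(-0.20) − (-0.15)(-0.20)] = 0.1600
  C_33 = (0.65)(0.60) − (0.00)(-0.20) = 0.3900
det(I−A) = Σ_j (I−A)_1j·C_1j = (0.65)(0.5100) + (0.00)(0.2200) + (-0.15)(0.1500) = 0.3090
adj(I−A) = Cᵀ =
  [ 0.5100   0.0225   0.0900]
  [ 0.2200   0.5550   0.1600]
  [ 0.1500   0.0975   0.3900]
(I − A)⁻¹ = adj(I−A) / det(I−A) ≈
  [   1.6505     0.0728     0.2913]
  [   0.7120     1.7961     0.5178]
  [   0.4854     0.3155     1.2621]
Δx = (I − A)⁻¹ Δd with Δd having -15 in the Beverages component and 0 elsewhere.
So Δx_2 = L_23 · (-15), where L_23 = adj(I−A)_23 / det(I−A) = 0.1600 / 0.3090.
Δx_2 = 0.1600 × (-15) / 0.3090 = -2.40 / 0.3090 ≈ -7.77.

Δx_2 = -7.77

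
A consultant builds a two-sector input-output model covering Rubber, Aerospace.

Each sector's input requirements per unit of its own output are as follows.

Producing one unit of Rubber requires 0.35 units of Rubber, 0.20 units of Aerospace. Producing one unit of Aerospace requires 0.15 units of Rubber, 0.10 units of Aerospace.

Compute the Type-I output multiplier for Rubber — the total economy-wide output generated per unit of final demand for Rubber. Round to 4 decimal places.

m_1 = 1.9820

I − A =
  [   0.65    -0.15]
  [  -0.20     0.90]
det(I−A) = (0.65)(0.90) − (-0.15)(-0.20) = 0.5550
adj(I−A) = [[0.90, 0.15], [0.20, 0.65]]
(I − A)⁻¹ = adj(I−A) / det(I−A) ≈
  [   1.62162     0.27027]
  [   0.36036     1.17117]
The output multiplier for sector j is the column-j sum of the Leontief inverse (I − A)⁻¹ = adj(I−A) / det(I−A).
Column 1 of adj(I−A): (0.90, 0.20); det(I−A) = 0.5550.
m_1 = (0.90 + 0.20) / 0.5550 = 1.10 / 0.5550 ≈ 1.9820.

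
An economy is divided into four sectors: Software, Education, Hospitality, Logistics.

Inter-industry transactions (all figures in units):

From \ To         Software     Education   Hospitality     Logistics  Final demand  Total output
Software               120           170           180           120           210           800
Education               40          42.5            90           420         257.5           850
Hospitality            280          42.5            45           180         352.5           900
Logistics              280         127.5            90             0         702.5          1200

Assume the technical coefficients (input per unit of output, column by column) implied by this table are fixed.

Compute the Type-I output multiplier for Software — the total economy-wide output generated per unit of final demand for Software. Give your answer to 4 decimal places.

m_1 = 3.2277

Technical coefficients a_ij = z_ij / X_j:
  a_11 = 120/800 = 0.15, a_21 = 40/800 = 0.05, a_31 = 280/800 = 0.35, a_41 = 280/800 = 0.35
  a_12 = 170/850 = 0.20, a_22 = 42.5/850 = 0.05, a_32 = 42.5/850 = 0.05, a_42 = 127.5/850 = 0.15
  a_13 = 180/900 = 0.20, a_23 = 90/900 = 0.10, a_33 = 45/900 = 0.05, a_43 = 90/900 = 0.10
  a_14 = 120/1200 = 0.10, a_24 = 420/1200 = 0.35, a_34 = 180/1200 = 0.15, a_44 = 0/1200 = 0.00
I − A =
  [   0.85    -0.20    -0.20    -0.10]
  [  -0.05     0.95    -0.10    -0.35]
  [  -0.35    -0.05     0.95    -0.15]
  [  -0.35    -0.15    -0.10     1.00]
Compute the cofactors C_ij = (−1)^(i+j)·(3×3 minor ij) of I−A; the adjugate is their transpose:
adj(I−A) = Cᵀ =
  [ 0.829375   0.216250   0.217500   0.191250]
  [ 0.215625   0.677500   0.146250   0.280625]
  [ 0.373750   0.145625   0.694375   0.192500]
  [ 0.360000   0.191875   0.167500   0.679375]
det(I−A) = Σ_j (I−A)_1j·C_1j = (0.85)(0.829375) + (-0.20)(0.215625) + (-0.20)(0.373750) + (-0.10)(0.360000) = 0.55109375
(I − A)⁻¹ = adj(I−A) / det(I−A) ≈
  [   1.50496     0.39240     0.39467     0.34704]
  [   0.39127     1.22937     0.26538     0.50921]
  [   0.67820     0.26425     1.25999     0.34931]
  [   0.65325     0.34817     0.30394     1.23278]
The output multiplier for sector j is the column-j sum of the Leontief inverse (I − A)⁻¹ = adj(I−A) / det(I−A).
Column 1 of adj(I−A): (0.829375, 0.215625, 0.373750, 0.360000); det(I−A) = 0.55109375.
m_1 = (0.829375 + 0.215625 + 0.373750 + 0.360000) / 0.55109375 = 1.77875 / 0.55109375 ≈ 3.2277.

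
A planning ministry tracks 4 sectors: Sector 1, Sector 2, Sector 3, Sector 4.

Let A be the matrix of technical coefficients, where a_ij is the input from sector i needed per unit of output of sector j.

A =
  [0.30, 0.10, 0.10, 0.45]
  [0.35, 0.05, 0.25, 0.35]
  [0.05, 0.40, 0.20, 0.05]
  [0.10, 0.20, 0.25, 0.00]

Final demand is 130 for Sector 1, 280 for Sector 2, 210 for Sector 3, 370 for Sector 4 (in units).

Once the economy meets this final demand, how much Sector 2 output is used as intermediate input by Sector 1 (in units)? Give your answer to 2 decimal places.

z_21 = 431.92

I − A =
  [   0.70    -0.10    -0.10    -0.45]
  [  -0.35     0.95    -0.25    -0.35]
  [  -0.05    -0.40     0.80    -0.05]
  [  -0.10    -0.20    -0.25     1.00]
Compute the cofactors C_ij = (−1)^(i+j)·(3×3 minor ij) of I−A; the adjugate is their transpose:
adj(I−A) = Cᵀ =
  [ 0.554625   0.236750   0.251125   0.345000]
  [ 0.321750   0.504125   0.302875   0.336375]
  [ 0.206250   0.279000   0.503250   0.215625]
  [ 0.171375   0.194250   0.211500   0.414000]
det(I−A) = Σ_j (I−A)_1j·C_1j = (0.70)(0.554625) + (-0.10)(0.321750) + (-0.10)(0.206250) + (-0.45)(0.171375) = 0.25831875
(I − A)⁻¹ = adj(I−A) / det(I−A) ≈
  [   2.1471     0.9165     0.9722     1.3356]
  [   1.2456     1.9516     1.1725     1.3022]
  [   0.7984     1.0801     1.9482     0.8347]
  [   0.6634     0.7520     0.8188     1.6027]
First solve x = (I − A)⁻¹ d = adj(I−A)·d / det(I−A); in particular x_1 = (0.554625·130 + 0.236750·280 + 0.251125·210 + 0.345000·370) / 0.25831875 = 318.7775 / 0.25831875 ≈ 1234.0471.
Intermediate flow from 2 to 1: z_21 = a_21 · x_1 = 0.35 × 318.7775 / 0.25831875 = 111.572125 / 0.25831875 ≈ 431.92.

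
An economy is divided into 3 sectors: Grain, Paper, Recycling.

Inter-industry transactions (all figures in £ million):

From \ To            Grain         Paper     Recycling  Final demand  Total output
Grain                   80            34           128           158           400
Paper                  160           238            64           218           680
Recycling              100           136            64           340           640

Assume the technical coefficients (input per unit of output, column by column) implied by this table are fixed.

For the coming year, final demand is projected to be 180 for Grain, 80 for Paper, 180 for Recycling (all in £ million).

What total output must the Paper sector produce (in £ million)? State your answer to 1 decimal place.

Technical coefficients a_ij = z_ij / X_j:
  a_GG = 80/400 = 0.20, a_PG = 160/400 = 0.40, a_RG = 100/400 = 0.25
  a_GP = 34/680 = 0.05, a_PP = 238/680 = 0.35, a_RP = 136/680 = 0.20
  a_GR = 128/640 = 0.20, a_PR = 64/640 = 0.10, a_RR = 64/640 = 0.10
I − A =
  [   0.80    -0.05    -0.20]
  [  -0.40     0.65    -0.10]
  [  -0.25    -0.20     0.90]
Cofactors of I−A, C_ij = (−1)^(i+j)·(minor ij) (rows/columns in the sector order above):
  C_11 = (0.65)(0.90) − (-0.10)(-0.20) = 0.5650
  C_12 = −[(-0.40)(0.90) − (-0.10)(-0.25)] = 0.3850
  C_13 = (-0.40)(-0.20) − (0.65)(-0.25) = 0.2425
  C_21 = −[(-0.05)(0.90) − (-0.20)(-0.20)] = 0.0850
  C_22 = (0.80)(0.90) − (-0.20)(-0.25) = 0.6700
  C_23 = −[(0.80)(-0.20) − (-0.05)(-0.25)] = 0.1725
  C_31 = (-0.05)(-0.10) − (-0.20)(0.65) = 0.1350
  C_32 = −[(0.80)(-0.10) − (-0.20)(-0.40)] = 0.1600
  C_33 = (0.80)(0.65) − (-0.05)(-0.40) = 0.5000
det(I−A) = Σ_j (I−A)_1j·C_1j = (0.80)(0.5650) + (-0.05)(0.3850) + (-0.20)(0.2425) = 0.38425
adj(I−A) = Cᵀ =
  [ 0.5650   0.0850   0.1350]
  [ 0.3850   0.6700   0.1600]
  [ 0.2425   0.1725   0.5000]
(I − A)⁻¹ = adj(I−A) / det(I−A) ≈
  [   1.4704     0.2212     0.3513]
  [   1.0020     1.7437     0.4164]
  [   0.6311     0.4489     1.3012]
x = (I − A)⁻¹ d = adj(I−A)·d / det(I−A), with det(I−A) = 0.38425:
  x_G = (0.5650·180 + 0.0850·80 + 0.1350·180) / 0.38425 = 132.80 / 0.38425 ≈ 345.6
  x_P = (0.3850·180 + 0.6700·80 + 0.1600·180) / 0.38425 = 151.70 / 0.38425 ≈ 394.8
  x_R = (0.2425·180 + 0.1725·80 + 0.5000·180) / 0.38425 = 147.45 / 0.38425 ≈ 383.7

x_P = 394.8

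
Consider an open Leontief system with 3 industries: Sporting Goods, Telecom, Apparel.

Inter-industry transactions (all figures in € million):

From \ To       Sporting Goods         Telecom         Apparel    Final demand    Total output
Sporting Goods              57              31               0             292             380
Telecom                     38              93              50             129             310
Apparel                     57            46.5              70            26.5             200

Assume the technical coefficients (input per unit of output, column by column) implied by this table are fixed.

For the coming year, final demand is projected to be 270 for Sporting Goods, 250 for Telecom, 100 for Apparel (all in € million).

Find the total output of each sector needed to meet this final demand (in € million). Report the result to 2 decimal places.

Technical coefficients a_ij = z_ij / X_j:
  a_SS = 57/380 = 0.15, a_TS = 38/380 = 0.10, a_AS = 57/380 = 0.15
  a_ST = 31/310 = 0.10, a_TT = 93/310 = 0.30, a_AT = 46.5/310 = 0.15
  a_SA = 0/200 = 0.00, a_TA = 50/200 = 0.25, a_AA = 70/200 = 0.35
I − A =
  [   0.85    -0.10     0.00]
  [  -0.10     0.70    -0.25]
  [  -0.15    -0.15     0.65]
Cofactors of I−A, C_ij = (−1)^(i+j)·(minor ij) (rows/columns in the sector order above):
  C_11 = (0.70)(0.65) − (-0.25)(-0.15) = 0.4175
  C_12 = −[(-0.10)(0.65) − (-0.25)(-0.15)] = 0.1025
  C_13 = (-0.10)(-0.15) − (0.70)(-0.15) = 0.1200
  C_21 = −[(-0.10)(0.65) − (0.00)(-0.15)] = 0.0650
  C_22 = (0.85)(0.65) − (0.00)(-0.15) = 0.5525
  C_23 = −[(0.85)(-0.15) − (-0.10)(-0.15)] = 0.1425
  C_31 = (-0.10)(-0.25) − (0.00)(0.70) = 0.0250
  C_32 = −[(0.85)(-0.25) − (0.00)(-0.10)] = 0.2125
  C_33 = (0.85)(0.70) − (-0.10)(-0.10) = 0.5850
det(I−A) = Σ_j (I−A)_1j·C_1j = (0.85)(0.4175) + (-0.10)(0.1025) + (0.00)(0.1200) = 0.344625
adj(I−A) = Cᵀ =
  [ 0.4175   0.0650   0.0250]
  [ 0.1025   0.5525   0.2125]
  [ 0.1200   0.1425   0.5850]
(I − A)⁻¹ = adj(I−A) / det(I−A) ≈
  [   1.2115     0.1886     0.0725]
  [   0.2974     1.6032     0.6166]
  [   0.3482     0.4135     1.6975]
x = (I − A)⁻¹ d = adj(I−A)·d / det(I−A), with det(I−A) = 0.344625:
  x_S = (0.4175·270 + 0.0650·250 + 0.0250·100) / 0.344625 = 131.475 / 0.344625 ≈ 381.50
  x_T = (0.1025·270 + 0.5525·250 + 0.2125·100) / 0.344625 = 187.05 / 0.344625 ≈ 542.76
  x_A = (0.1200·270 + 0.1425·250 + 0.5850·100) / 0.344625 = 126.525 / 0.344625 ≈ 367.14

x_S = 381.50, x_T = 542.76, x_A = 367.14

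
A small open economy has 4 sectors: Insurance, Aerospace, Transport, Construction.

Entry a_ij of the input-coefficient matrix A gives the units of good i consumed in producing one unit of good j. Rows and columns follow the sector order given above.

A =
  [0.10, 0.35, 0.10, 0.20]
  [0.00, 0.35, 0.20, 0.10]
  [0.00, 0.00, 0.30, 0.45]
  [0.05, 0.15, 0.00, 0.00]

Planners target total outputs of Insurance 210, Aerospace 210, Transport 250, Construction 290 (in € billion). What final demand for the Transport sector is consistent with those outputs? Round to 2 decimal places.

I − A =
  [   0.90    -0.35    -0.10    -0.20]
  [   0.00     0.65    -0.20    -0.10]
  [   0.00     0.00     0.70    -0.45]
  [  -0.05    -0.15     0.00     1.00]
d = (I − A) x:
  d_1 = (+0.90)·210 + (-0.35)·210 + (-0.10)·250 + (-0.20)·290 = 32.50
  d_2 = (+0.00)·210 + (+0.65)·210 + (-0.20)·250 + (-0.10)·290 = 57.50
  d_3 = (+0.00)·210 + (+0.00)·210 + (+0.70)·250 + (-0.45)·290 = 44.50
  d_4 = (-0.05)·210 + (-0.15)·210 + (+0.00)·250 + (+1.00)·290 = 248.00

d_3 = 44.50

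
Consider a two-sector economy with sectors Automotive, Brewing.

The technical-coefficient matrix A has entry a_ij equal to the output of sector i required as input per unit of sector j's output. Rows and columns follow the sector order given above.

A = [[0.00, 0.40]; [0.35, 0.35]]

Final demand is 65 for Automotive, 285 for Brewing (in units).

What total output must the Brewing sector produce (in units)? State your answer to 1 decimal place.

x_2 = 603.4

I − A =
  [   1.00    -0.40]
  [  -0.35     0.65]
det(I−A) = (1.00)(0.65) − (-0.40)(-0.35) = 0.5100
adj(I−A) = [[0.65, 0.40], [0.35, 1.00]]
(I − A)⁻¹ = adj(I−A) / det(I−A) ≈
  [   1.2745     0.7843]
  [   0.6863     1.9608]
x = (I − A)⁻¹ d = adj(I−A)·d / det(I−A), with det(I−A) = 0.5100:
  x_1 = (0.65·65 + 0.40·285) / 0.5100 = 156.25 / 0.5100 ≈ 306.4
  x_2 = (0.35·65 + 1.00·285) / 0.5100 = 307.75 / 0.5100 ≈ 603.4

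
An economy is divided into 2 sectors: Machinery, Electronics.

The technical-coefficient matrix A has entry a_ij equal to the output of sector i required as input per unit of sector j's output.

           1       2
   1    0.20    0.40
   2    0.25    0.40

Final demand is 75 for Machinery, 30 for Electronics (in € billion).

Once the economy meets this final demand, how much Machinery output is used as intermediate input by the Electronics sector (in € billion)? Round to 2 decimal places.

z_12 = 45.00

I − A =
  [   0.80    -0.40]
  [  -0.25     0.60]
det(I−A) = (0.80)(0.60) − (-0.40)(-0.25) = 0.3800
adj(I−A) = [[0.60, 0.40], [0.25, 0.80]]
(I − A)⁻¹ = adj(I−A) / det(I−A) ≈
  [   1.5789     1.0526]
  [   0.6579     2.1053]
First solve x = (I − A)⁻¹ d = adj(I−A)·d / det(I−A); in particular x_2 = (0.25·75 + 0.80·30) / 0.3800 = 42.75 / 0.3800 = 112.5000.
Intermediate flow from 1 to 2: z_12 = a_12 · x_2 = 0.40 × 42.75 / 0.3800 = 17.10 / 0.3800 = 45.00.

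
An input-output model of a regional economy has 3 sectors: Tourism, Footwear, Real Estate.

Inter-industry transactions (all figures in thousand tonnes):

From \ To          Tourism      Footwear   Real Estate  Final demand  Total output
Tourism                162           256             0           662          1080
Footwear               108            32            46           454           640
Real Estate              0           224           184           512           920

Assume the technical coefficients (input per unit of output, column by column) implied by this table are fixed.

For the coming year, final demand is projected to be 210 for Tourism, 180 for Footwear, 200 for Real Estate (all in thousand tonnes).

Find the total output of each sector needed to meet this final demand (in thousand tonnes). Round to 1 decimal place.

Technical coefficients a_ij = z_ij / X_j:
  a_TT = 162/1080 = 0.15, a_FT = 108/1080 = 0.10, a_RT = 0/1080 = 0.00
  a_TF = 256/640 = 0.40, a_FF = 32/640 = 0.05, a_RF = 224/640 = 0.35
  a_TR = 0/920 = 0.00, a_FR = 46/920 = 0.05, a_RR = 184/920 = 0.20
I − A =
  [   0.85    -0.40     0.00]
  [  -0.10     0.95    -0.05]
  [   0.00    -0.35     0.80]
Cofactors of I−A, C_ij = (−1)^(i+j)·(minor ij) (rows/columns in the sector order above):
  C_11 = (0.95)(0.80) − (-0.05)(-0.35) = 0.7425
  C_12 = −[(-0.10)(0.80) − (-0.05)(0.00)] = 0.0800
  C_13 = (-0.10)(-0.35) − (0.95)(0.00) = 0.0350
  C_21 = −[(-0.40)(0.80) − (0.00)(-0.35)] = 0.3200
  C_22 = (0.85)(0.80) − (0.00)(0.00) = 0.6800
  C_23 = −[(0.85)(-0.35) − (-0.40)(0.00)] = 0.2975
  C_31 = (-0.40)(-0.05) − (0.00)(0.95) = 0.0200
  C_32 = −[(0.85)(-0.05) − (0.00)(-0.10)] = 0.0425
  C_33 = (0.85)(0.95) − (-0.40)(-0.10) = 0.7675
det(I−A) = Σ_j (I−A)_1j·C_1j = (0.85)(0.7425) + (-0.40)(0.0800) + (0.00)(0.0350) = 0.599125
adj(I−A) = Cᵀ =
  [ 0.7425   0.3200   0.0200]
  [ 0.0800   0.6800   0.0425]
  [ 0.0350   0.2975   0.7675]
(I − A)⁻¹ = adj(I−A) / det(I−A) ≈
  [   1.2393     0.5341     0.0334]
  [   0.1335     1.1350     0.0709]
  [   0.0584     0.4966     1.2810]
x = (I − A)⁻¹ d = adj(I−A)·d / det(I−A), with det(I−A) = 0.599125:
  x_T = (0.7425·210 + 0.3200·180 + 0.0200·200) / 0.599125 = 217.525 / 0.599125 ≈ 363.1
  x_F = (0.0800·210 + 0.6800·180 + 0.0425·200) / 0.599125 = 147.70 / 0.599125 ≈ 246.5
  x_R = (0.0350·210 + 0.2975·180 + 0.7675·200) / 0.599125 = 214.40 / 0.599125 ≈ 357.9

x_T = 363.1, x_F = 246.5, x_R = 357.9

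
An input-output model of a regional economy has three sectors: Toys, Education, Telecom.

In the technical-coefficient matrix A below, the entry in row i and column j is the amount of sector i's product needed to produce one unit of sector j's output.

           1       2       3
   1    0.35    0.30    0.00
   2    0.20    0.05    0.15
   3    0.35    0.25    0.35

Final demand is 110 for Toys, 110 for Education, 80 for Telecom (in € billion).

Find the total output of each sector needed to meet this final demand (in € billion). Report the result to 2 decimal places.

x_1 = 275.72, x_2 = 230.72, x_3 = 360.28

I − A =
  [   0.65    -0.30     0.00]
  [  -0.20     0.95    -0.15]
  [  -0.35    -0.25     0.65]
Cofactors of I−A, C_ij = (−1)^(i+j)·(minor ij) (rows/columns in the sector order above):
  C_11 = (0.95)(0.65) − (-0.15)(-0.25) = 0.5800
  C_12 = −[(-0.20)(0.65) − (-0.15)(-0.35)] = 0.1825
  C_13 = (-0.20)(-0.25) − (0.95)(-0.35) = 0.3825
  C_21 = −[(-0.30)(0.65) − (0.00)(-0.25)] = 0.1950
  C_22 = (0.65)(0.65) − (0.00)(-0.35) = 0.4225
  C_23 = −[(0.65)(-0.25) − (-0.30)(-0.35)] = 0.2675
  C_31 = (-0.30)(-0.15) − (0.00)(0.95) = 0.0450
  C_32 = −[(0.65)(-0.15) − (0.00)(-0.20)] = 0.0975
  C_33 = (0.65)(0.95) − (-0.30)(-0.20) = 0.5575
det(I−A) = Σ_j (I−A)_1j·C_1j = (0.65)(0.5800) + (-0.30)(0.1825) + (0.00)(0.3825) = 0.32225
adj(I−A) = Cᵀ =
  [ 0.5800   0.1950   0.0450]
  [ 0.1825   0.4225   0.0975]
  [ 0.3825   0.2675   0.5575]
(I − A)⁻¹ = adj(I−A) / det(I−A) ≈
  [   1.7998     0.6051     0.1396]
  [   0.5663     1.3111     0.3026]
  [   1.1870     0.8301     1.7300]
x = (I − A)⁻¹ d = adj(I−A)·d / det(I−A), with det(I−A) = 0.32225:
  x_1 = (0.5800·110 + 0.1950·110 + 0.0450·80) / 0.32225 = 88.85 / 0.32225 ≈ 275.72
  x_2 = (0.1825·110 + 0.4225·110 + 0.0975·80) / 0.32225 = 74.35 / 0.32225 ≈ 230.72
  x_3 = (0.3825·110 + 0.2675·110 + 0.5575·80) / 0.32225 = 116.10 / 0.32225 ≈ 360.28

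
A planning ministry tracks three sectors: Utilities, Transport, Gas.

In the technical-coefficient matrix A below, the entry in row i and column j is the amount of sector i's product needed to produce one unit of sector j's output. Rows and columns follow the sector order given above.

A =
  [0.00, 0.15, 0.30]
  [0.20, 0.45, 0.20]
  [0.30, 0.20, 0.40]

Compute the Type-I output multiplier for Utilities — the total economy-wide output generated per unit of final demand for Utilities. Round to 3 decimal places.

I − A =
  [   1.00    -0.15    -0.30]
  [  -0.20     0.55    -0.20]
  [  -0.30    -0.20     0.60]
Cofactors of I−A, C_ij = (−1)^(i+j)·(minor ij) (rows/columns in the sector order above):
  C_11 = (0.55)(0.60) − (-0.20)(-0.20) = 0.2900
  C_12 = −[(-0.20)(0.60) − (-0.20)(-0.30)] = 0.1800
  C_13 = (-0.20)(-0.20) − (0.55)(-0.30) = 0.2050
  C_21 = −[(-0.15)(0.60) − (-0.30)(-0.20)] = 0.1500
  C_22 = (1.00)(0.60) − (-0.30)(-0.30) = 0.5100
  C_23 = −[(1.00)(-0.20) − (-0.15)(-0.30)] = 0.2450
  C_31 = (-0.15)(-0.20) − (-0.30)(0.55) = 0.1950
  C_32 = −[(1.00)(-0.20) − (-0.30)(-0.20)] = 0.2600
  C_33 = (1.00)(0.55) − (-0.15)(-0.20) = 0.5200
det(I−A) = Σ_j (I−A)_1j·C_1j = (1.00)(0.2900) + (-0.15)(0.1800) + (-0.30)(0.2050) = 0.2015
adj(I−A) = Cᵀ =
  [ 0.2900   0.1500   0.1950]
  [ 0.1800   0.5100   0.2600]
  [ 0.2050   0.2450   0.5200]
(I − A)⁻¹ = adj(I−A) / det(I−A) ≈
  [   1.4392     0.7444     0.9677]
  [   0.8933     2.5310     1.2903]
  [   1.0174     1.2159     2.5806]
The output multiplier for sector j is the column-j sum of the Leontief inverse (I − A)⁻¹ = adj(I−A) / det(I−A).
Column 1 of adj(I−A): (0.2900, 0.1800, 0.2050); det(I−A) = 0.2015.
m_1 = (0.2900 + 0.1800 + 0.2050) / 0.2015 = 0.675 / 0.2015 ≈ 3.350.

m_1 = 3.350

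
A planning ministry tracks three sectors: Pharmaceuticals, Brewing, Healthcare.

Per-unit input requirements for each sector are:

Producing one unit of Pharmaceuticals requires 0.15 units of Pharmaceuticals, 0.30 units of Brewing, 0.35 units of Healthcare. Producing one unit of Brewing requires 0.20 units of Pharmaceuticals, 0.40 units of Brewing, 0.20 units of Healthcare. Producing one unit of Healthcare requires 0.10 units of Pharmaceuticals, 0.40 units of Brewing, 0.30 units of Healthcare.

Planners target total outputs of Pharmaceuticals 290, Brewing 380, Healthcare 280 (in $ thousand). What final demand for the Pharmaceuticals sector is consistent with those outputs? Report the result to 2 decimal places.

I − A =
  [   0.85    -0.20    -0.10]
  [  -0.30     0.60    -0.40]
  [  -0.35    -0.20     0.70]
d = (I − A) x:
  d_P = (+0.85)·290 + (-0.20)·380 + (-0.10)·280 = 142.50
  d_B = (-0.30)·290 + (+0.60)·380 + (-0.40)·280 = 29.00
  d_H = (-0.35)·290 + (-0.20)·380 + (+0.70)·280 = 18.50

d_P = 142.50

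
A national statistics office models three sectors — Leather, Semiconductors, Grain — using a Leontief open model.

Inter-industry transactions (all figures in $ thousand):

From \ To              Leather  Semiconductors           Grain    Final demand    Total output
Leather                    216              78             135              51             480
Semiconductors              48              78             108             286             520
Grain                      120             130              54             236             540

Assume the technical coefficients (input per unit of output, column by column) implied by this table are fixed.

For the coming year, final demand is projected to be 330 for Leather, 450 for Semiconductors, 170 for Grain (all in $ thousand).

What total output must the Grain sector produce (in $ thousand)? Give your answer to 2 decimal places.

x_G = 748.06

Technical coefficients a_ij = z_ij / X_j:
  a_LL = 216/480 = 0.45, a_SL = 48/480 = 0.10, a_GL = 120/480 = 0.25
  a_LS = 78/520 = 0.15, a_SS = 78/520 = 0.15, a_GS = 130/520 = 0.25
  a_LG = 135/540 = 0.25, a_SG = 108/540 = 0.20, a_GG = 54/540 = 0.10
I − A =
  [   0.55    -0.15    -0.25]
  [  -0.10     0.85    -0.20]
  [  -0.25    -0.25     0.90]
Cofactors of I−A, C_ij = (−1)^(i+j)·(minor ij) (rows/columns in the sector order above):
  C_11 = (0.85)(0.90) − (-0.20)(-0.25) = 0.7150
  C_12 = −[(-0.10)(0.90) − (-0.20)(-0.25)] = 0.1400
  C_13 = (-0.10)(-0.25) − (0.85)(-0.25) = 0.2375
  C_21 = −[(-0.15)(0.90) − (-0.25)(-0.25)] = 0.1975
  C_22 = (0.55)(0.90) − (-0.25)(-0.25) = 0.4325
  C_23 = −[(0.55)(-0.25) − (-0.15)(-0.25)] = 0.1750
  C_31 = (-0.15)(-0.20) − (-0.25)(0.85) = 0.2425
  C_32 = −[(0.55)(-0.20) − (-0.25)(-0.10)] = 0.1350
  C_33 = (0.55)(0.85) − (-0.15)(-0.10) = 0.4525
det(I−A) = Σ_j (I−A)_1j·C_1j = (0.55)(0.7150) + (-0.15)(0.1400) + (-0.25)(0.2375) = 0.312875
adj(I−A) = Cᵀ =
  [ 0.7150   0.1975   0.2425]
  [ 0.1400   0.4325   0.1350]
  [ 0.2375   0.1750   0.4525]
(I − A)⁻¹ = adj(I−A) / det(I−A) ≈
  [   2.2853     0.6312     0.7751]
  [   0.4475     1.3823     0.4315]
  [   0.7591     0.5593     1.4463]
x = (I − A)⁻¹ d = adj(I−A)·d / det(I−A), with det(I−A) = 0.312875:
  x_L = (0.7150·330 + 0.1975·450 + 0.2425·170) / 0.312875 = 366.05 / 0.312875 ≈ 1169.96
  x_S = (0.1400·330 + 0.4325·450 + 0.1350·170) / 0.312875 = 263.775 / 0.312875 ≈ 843.07
  x_G = (0.2375·330 + 0.1750·450 + 0.4525·170) / 0.312875 = 234.05 / 0.312875 ≈ 748.06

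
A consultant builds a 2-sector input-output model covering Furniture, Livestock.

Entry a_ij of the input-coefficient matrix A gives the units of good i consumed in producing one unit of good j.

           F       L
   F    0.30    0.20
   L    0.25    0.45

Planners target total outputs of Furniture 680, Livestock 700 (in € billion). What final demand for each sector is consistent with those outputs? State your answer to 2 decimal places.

d_F = 336.00, d_L = 215.00

I − A =
  [   0.70    -0.20]
  [  -0.25     0.55]
d = (I − A) x:
  d_F = (+0.70)·680 + (-0.20)·700 = 336.00
  d_L = (-0.25)·680 + (+0.55)·700 = 215.00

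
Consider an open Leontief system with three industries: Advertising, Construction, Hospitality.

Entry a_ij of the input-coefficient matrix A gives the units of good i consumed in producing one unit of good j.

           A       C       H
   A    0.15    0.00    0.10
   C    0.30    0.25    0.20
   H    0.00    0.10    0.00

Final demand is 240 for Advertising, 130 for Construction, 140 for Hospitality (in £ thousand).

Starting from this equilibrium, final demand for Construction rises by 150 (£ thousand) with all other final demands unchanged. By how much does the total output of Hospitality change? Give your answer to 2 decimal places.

I − A =
  [   0.85     0.00    -0.10]
  [  -0.30     0.75    -0.20]
  [   0.00    -0.10     1.00]
Cofactors of I−A, C_ij = (−1)^(i+j)·(minor ij) (rows/columns in the sector order above):
  C_11 = (0.75)(1.00) − (-0.20)(-0.10) = 0.7300
  C_12 = −[(-0.30)(1.00) − (-0.20)(0.00)] = 0.3000
  C_13 = (-0.30)(-0.10) − (0.75)(0.00) = 0.0300
  C_21 = −[(0.00)(1.00) − (-0.10)(-0.10)] = 0.0100
  C_22 = (0.85)(1.00) − (-0.10)(0.00) = 0.8500
  C_23 = −[(0.85)(-0.10) − (0.00)(0.00)] = 0.0850
  C_31 = (0.00)(-0.20) − (-0.10)(0.75) = 0.0750
  C_32 = −[(0.85)(-0.20) − (-0.10)(-0.30)] = 0.2000
  C_33 = (0.85)(0.75) − (0.00)(-0.30) = 0.6375
det(I−A) = Σ_j (I−A)_1j·C_1j = (0.85)(0.7300) + (0.00)(0.3000) + (-0.10)(0.0300) = 0.6175
adj(I−A) = Cᵀ =
  [ 0.7300   0.0100   0.0750]
  [ 0.3000   0.8500   0.2000]
  [ 0.0300   0.0850   0.6375]
(I − A)⁻¹ = adj(I−A) / det(I−A) ≈
  [   1.1822     0.0162     0.1215]
  [   0.4858     1.3765     0.3239]
  [   0.0486     0.1377     1.0324]
Δx = (I − A)⁻¹ Δd with Δd having +150 in the Construction component and 0 elsewhere.
So Δx_H = L_HC · (+150), where L_HC = adj(I−A)_HC / det(I−A) = 0.0850 / 0.6175.
Δx_H = 0.0850 × (+150) / 0.6175 = 12.75 / 0.6175 ≈ 20.65.

Δx_H = 20.65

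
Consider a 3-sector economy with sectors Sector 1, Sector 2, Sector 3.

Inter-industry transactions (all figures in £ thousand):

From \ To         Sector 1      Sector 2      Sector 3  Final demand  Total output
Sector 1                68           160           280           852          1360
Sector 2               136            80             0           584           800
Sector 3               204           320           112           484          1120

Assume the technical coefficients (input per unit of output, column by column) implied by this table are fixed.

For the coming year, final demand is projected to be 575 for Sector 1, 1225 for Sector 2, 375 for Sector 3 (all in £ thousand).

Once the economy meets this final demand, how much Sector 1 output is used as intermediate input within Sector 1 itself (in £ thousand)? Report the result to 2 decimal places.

z_11 = 63.10

Technical coefficients a_ij = z_ij / X_j:
  a_11 = 68/1360 = 0.05, a_21 = 136/1360 = 0.10, a_31 = 204/1360 = 0.15
  a_12 = 160/800 = 0.20, a_22 = 80/800 = 0.10, a_32 = 320/800 = 0.40
  a_13 = 280/1120 = 0.25, a_23 = 0/1120 = 0.00, a_33 = 112/1120 = 0.10
I − A =
  [   0.95    -0.20    -0.25]
  [  -0.10     0.90     0.00]
  [  -0.15    -0.40     0.90]
Cofactors of I−A, C_ij = (−1)^(i+j)·(minor ij) (rows/columns in the sector order above):
  C_11 = (0.90)(0.90) − (0.00)(-0.40) = 0.8100
  C_12 = −[(-0.10)(0.90) − (0.00)(-0.15)] = 0.0900
  C_13 = (-0.10)(-0.40) − (0.90)(-0.15) = 0.1750
  C_21 = −[(-0.20)(0.90) − (-0.25)(-0.40)] = 0.2800
  C_22 = (0.95)(0.90) − (-0.25)(-0.15) = 0.8175
  C_23 = −[(0.95)(-0.40) − (-0.20)(-0.15)] = 0.4100
  C_31 = (-0.20)(0.00) − (-0.25)(0.90) = 0.2250
  C_32 = −[(0.95)(0.00) − (-0.25)(-0.10)] = 0.0250
  C_33 = (0.95)(0.90) − (-0.20)(-0.10) = 0.8350
det(I−A) = Σ_j (I−A)_1j·C_1j = (0.95)(0.8100) + (-0.20)(0.0900) + (-0.25)(0.1750) = 0.70775
adj(I−A) = Cᵀ =
  [ 0.8100   0.2800   0.2250]
  [ 0.0900   0.8175   0.0250]
  [ 0.1750   0.4100   0.8350]
(I − A)⁻¹ = adj(I−A) / det(I−A) ≈
  [   1.1445     0.3956     0.3179]
  [   0.1272     1.1551     0.0353]
  [   0.2473     0.5793     1.1798]
First solve x = (I − A)⁻¹ d = adj(I−A)·d / det(I−A); in particular x_1 = (0.8100·575 + 0.2800·1225 + 0.2250·375) / 0.70775 = 893.125 / 0.70775 ≈ 1261.9216.
Intermediate flow from 1 to 1: z_11 = a_11 · x_1 = 0.05 × 893.125 / 0.70775 = 44.65625 / 0.70775 ≈ 63.10.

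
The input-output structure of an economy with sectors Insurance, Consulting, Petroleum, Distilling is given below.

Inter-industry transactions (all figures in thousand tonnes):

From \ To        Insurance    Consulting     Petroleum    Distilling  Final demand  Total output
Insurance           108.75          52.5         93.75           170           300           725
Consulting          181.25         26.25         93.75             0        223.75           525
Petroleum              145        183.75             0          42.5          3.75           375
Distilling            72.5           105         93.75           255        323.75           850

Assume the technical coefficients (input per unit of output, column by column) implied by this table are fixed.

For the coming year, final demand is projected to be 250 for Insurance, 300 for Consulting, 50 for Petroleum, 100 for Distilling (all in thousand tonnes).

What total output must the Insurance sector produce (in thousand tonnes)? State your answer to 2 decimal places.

x_1 = 607.69

Technical coefficients a_ij = z_ij / X_j:
  a_11 = 108.75/725 = 0.15, a_21 = 181.25/725 = 0.25, a_31 = 145/725 = 0.20, a_41 = 72.5/725 = 0.10
  a_12 = 52.5/525 = 0.10, a_22 = 26.25/525 = 0.05, a_32 = 183.75/525 = 0.35, a_42 = 105/525 = 0.20
  a_13 = 93.75/375 = 0.25, a_23 = 93.75/375 = 0.25, a_33 = 0/375 = 0.00, a_43 = 93.75/375 = 0.25
  a_14 = 170/850 = 0.20, a_24 = 0/850 = 0.00, a_34 = 42.5/850 = 0.05, a_44 = 255/850 = 0.30
I − A =
  [   0.85    -0.10    -0.25    -0.20]
  [  -0.25     0.95    -0.25     0.00]
  [  -0.20    -0.35     1.00    -0.05]
  [  -0.10    -0.20    -0.25     0.70]
Compute the cofactors C_ij = (−1)^(i+j)·(3×3 minor ij) of I−A; the adjugate is their transpose:
adj(I−A) = Cᵀ =
  [ 0.589375   0.190000   0.241250   0.185625]
  [ 0.208125   0.518125   0.200000   0.073750]
  [ 0.201500   0.232250   0.518750   0.094625]
  [ 0.215625   0.258125   0.276875   0.633750]
det(I−A) = Σ_j (I−A)_1j·C_1j = (0.85)(0.589375) + (-0.10)(0.208125) + (-0.25)(0.201500) + (-0.20)(0.215625) = 0.38665625
(I − A)⁻¹ = adj(I−A) / det(I−A) ≈
  [   1.5243     0.4914     0.6239     0.4801]
  [   0.5383     1.3400     0.5173     0.1907]
  [   0.5211     0.6007     1.3416     0.2447]
  [   0.5577     0.6676     0.7161     1.6391]
x = (I − A)⁻¹ d = adj(I−A)·d / det(I−A), with det(I−A) = 0.38665625:
  x_1 = (0.589375·250 + 0.190000·300 + 0.241250·50 + 0.185625·100) / 0.38665625 = 234.96875 / 0.38665625 ≈ 607.69
  x_2 = (0.208125·250 + 0.518125·300 + 0.200000·50 + 0.073750·100) / 0.38665625 = 224.84375 / 0.38665625 ≈ 581.51
  x_3 = (0.201500·250 + 0.232250·300 + 0.518750·50 + 0.094625·100) / 0.38665625 = 155.45 / 0.38665625 ≈ 402.04
  x_4 = (0.215625·250 + 0.258125·300 + 0.276875·50 + 0.633750·100) / 0.38665625 = 208.5625 / 0.38665625 ≈ 539.40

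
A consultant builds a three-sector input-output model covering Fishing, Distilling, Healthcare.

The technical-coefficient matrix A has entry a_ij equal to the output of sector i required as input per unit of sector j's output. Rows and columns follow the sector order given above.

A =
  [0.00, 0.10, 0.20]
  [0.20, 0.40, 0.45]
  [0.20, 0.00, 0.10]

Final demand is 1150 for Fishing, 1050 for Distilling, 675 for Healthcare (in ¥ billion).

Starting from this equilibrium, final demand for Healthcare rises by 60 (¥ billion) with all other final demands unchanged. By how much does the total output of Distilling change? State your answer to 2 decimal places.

Δx_D = 60.12

I − A =
  [   1.00    -0.10    -0.20]
  [  -0.20     0.60    -0.45]
  [  -0.20     0.00     0.90]
Cofactors of I−A, C_ij = (−1)^(i+j)·(minor ij) (rows/columns in the sector order above):
  C_11 = (0.60)(0.90) − (-0.45)(0.00) = 0.5400
  C_12 = −[(-0.20)(0.90) − (-0.45)(-0.20)] = 0.2700
  C_13 = (-0.20)(0.00) − (0.60)(-0.20) = 0.1200
  C_21 = −[(-0.10)(0.90) − (-0.20)(0.00)] = 0.0900
  C_22 = (1.00)(0.90) − (-0.20)(-0.20) = 0.8600
  C_23 = −[(1.00)(0.00) − (-0.10)(-0.20)] = 0.0200
  C_31 = (-0.10)(-0.45) − (-0.20)(0.60) = 0.1650
  C_32 = −[(1.00)(-0.45) − (-0.20)(-0.20)] = 0.4900
  C_33 = (1.00)(0.60) − (-0.10)(-0.20) = 0.5800
det(I−A) = Σ_j (I−A)_1j·C_1j = (1.00)(0.5400) + (-0.10)(0.2700) + (-0.20)(0.1200) = 0.4890
adj(I−A) = Cᵀ =
  [ 0.5400   0.0900   0.1650]
  [ 0.2700   0.8600   0.4900]
  [ 0.1200   0.0200   0.5800]
(I − A)⁻¹ = adj(I−A) / det(I−A) ≈
  [   1.1043     0.1840     0.3374]
  [   0.5521     1.7587     1.0020]
  [   0.2454     0.0409     1.1861]
Δx = (I − A)⁻¹ Δd with Δd having +60 in the Healthcare component and 0 elsewhere.
So Δx_D = L_DH · (+60), where L_DH = adj(I−A)_DH / det(I−A) = 0.4900 / 0.4890.
Δx_D = 0.4900 × (+60) / 0.4890 = 29.40 / 0.4890 ≈ 60.12.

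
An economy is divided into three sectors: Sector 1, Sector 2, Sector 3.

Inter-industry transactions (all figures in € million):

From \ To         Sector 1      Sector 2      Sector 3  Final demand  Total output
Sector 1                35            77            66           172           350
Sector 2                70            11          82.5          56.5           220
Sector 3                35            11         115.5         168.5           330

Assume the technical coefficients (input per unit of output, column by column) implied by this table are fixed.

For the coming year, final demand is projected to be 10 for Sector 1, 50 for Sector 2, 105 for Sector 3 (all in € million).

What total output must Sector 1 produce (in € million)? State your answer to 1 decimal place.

Technical coefficients a_ij = z_ij / X_j:
  a_11 = 35/350 = 0.10, a_21 = 70/350 = 0.20, a_31 = 35/350 = 0.10
  a_12 = 77/220 = 0.35, a_22 = 11/220 = 0.05, a_32 = 11/220 = 0.05
  a_13 = 66/330 = 0.20, a_23 = 82.5/330 = 0.25, a_33 = 115.5/330 = 0.35
I − A =
  [   0.90    -0.35    -0.20]
  [  -0.20     0.95    -0.25]
  [  -0.10    -0.05     0.65]
Cofactors of I−A, C_ij = (−1)^(i+j)·(minor ij) (rows/columns in the sector order above):
  C_11 = (0.95)(0.65) − (-0.25)(-0.05) = 0.6050
  C_12 = −[(-0.20)(0.65) − (-0.25)(-0.10)] = 0.1550
  C_13 = (-0.20)(-0.05) − (0.95)(-0.10) = 0.1050
  C_21 = −[(-0.35)(0.65) − (-0.20)(-0.05)] = 0.2375
  C_22 = (0.90)(0.65) − (-0.20)(-0.10) = 0.5650
  C_23 = −[(0.90)(-0.05) − (-0.35)(-0.10)] = 0.0800
  C_31 = (-0.35)(-0.25) − (-0.20)(0.95) = 0.2775
  C_32 = −[(0.90)(-0.25) − (-0.20)(-0.20)] = 0.2650
  C_33 = (0.90)(0.95) − (-0.35)(-0.20) = 0.7850
det(I−A) = Σ_j (I−A)_1j·C_1j = (0.90)(0.6050) + (-0.35)(0.1550) + (-0.20)(0.1050) = 0.46925
adj(I−A) = Cᵀ =
  [ 0.6050   0.2375   0.2775]
  [ 0.1550   0.5650   0.2650]
  [ 0.1050   0.0800   0.7850]
(I − A)⁻¹ = adj(I−A) / det(I−A) ≈
  [   1.2893     0.5061     0.5914]
  [   0.3303     1.2040     0.5647]
  [   0.2238     0.1705     1.6729]
x = (I − A)⁻¹ d = adj(I−A)·d / det(I−A), with det(I−A) = 0.46925:
  x_1 = (0.6050·10 + 0.2375·50 + 0.2775·105) / 0.46925 = 47.0625 / 0.46925 ≈ 100.3
  x_2 = (0.1550·10 + 0.5650·50 + 0.2650·105) / 0.46925 = 57.625 / 0.46925 ≈ 122.8
  x_3 = (0.1050·10 + 0.0800·50 + 0.7850·105) / 0.46925 = 87.475 / 0.46925 ≈ 186.4

x_1 = 100.3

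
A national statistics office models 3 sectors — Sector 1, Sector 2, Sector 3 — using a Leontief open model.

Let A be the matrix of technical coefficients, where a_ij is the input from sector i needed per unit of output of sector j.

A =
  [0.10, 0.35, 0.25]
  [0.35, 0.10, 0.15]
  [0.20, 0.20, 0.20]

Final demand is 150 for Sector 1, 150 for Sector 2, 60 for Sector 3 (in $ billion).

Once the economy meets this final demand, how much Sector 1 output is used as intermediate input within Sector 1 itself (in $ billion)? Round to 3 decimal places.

I − A =
  [   0.90    -0.35    -0.25]
  [  -0.35     0.90    -0.15]
  [  -0.20    -0.20     0.80]
Cofactors of I−A, C_ij = (−1)^(i+j)·(minor ij) (rows/columns in the sector order above):
  C_11 = (0.90)(0.80) − (-0.15)(-0.20) = 0.6900
  C_12 = −[(-0.35)(0.80) − (-0.15)(-0.20)] = 0.3100
  C_13 = (-0.35)(-0.20) − (0.90)(-0.20) = 0.2500
  C_21 = −[(-0.35)(0.80) − (-0.25)(-0.20)] = 0.3300
  C_22 = (0.90)(0.80) − (-0.25)(-0.20) = 0.6700
  C_23 = −[(0.90)(-0.20) − (-0.35)(-0.20)] = 0.2500
  C_31 = (-0.35)(-0.15) − (-0.25)(0.90) = 0.2775
  C_32 = −[(0.90)(-0.15) − (-0.25)(-0.35)] = 0.2225
  C_33 = (0.90)(0.90) − (-0.35)(-0.35) = 0.6875
det(I−A) = Σ_j (I−A)_1j·C_1j = (0.90)(0.6900) + (-0.35)(0.3100) + (-0.25)(0.2500) = 0.4500
adj(I−A) = Cᵀ =
  [ 0.6900   0.3300   0.2775]
  [ 0.3100   0.6700   0.2225]
  [ 0.2500   0.2500   0.6875]
(I − A)⁻¹ = adj(I−A) / det(I−A) ≈
  [   1.5333     0.7333     0.6167]
  [   0.6889     1.4889     0.4944]
  [   0.5556     0.5556     1.5278]
First solve x = (I − A)⁻¹ d = adj(I−A)·d / det(I−A); in particular x_1 = (0.6900·150 + 0.3300·150 + 0.2775·60) / 0.4500 = 169.65 / 0.4500 = 377.00000.
Intermediate flow from 1 to 1: z_11 = a_11 · x_1 = 0.10 × 169.65 / 0.4500 = 16.965 / 0.4500 = 37.700.

z_11 = 37.700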